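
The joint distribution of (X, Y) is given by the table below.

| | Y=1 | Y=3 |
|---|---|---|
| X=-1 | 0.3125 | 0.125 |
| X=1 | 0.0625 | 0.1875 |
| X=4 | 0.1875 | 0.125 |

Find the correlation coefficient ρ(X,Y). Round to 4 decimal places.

E[X] = 1.0625,  E[Y] = 1.875
E[XY] = 2.1875
Cov(X,Y) = E[XY] − E[X]E[Y] = 2.1875 − (1.0625)(1.875) = 0.1953125
Var(X) = 4.55859375,  Var(Y) = 0.984375
ρ = 0.1953125 / √(4.55859375·0.984375) ≈ 0.0922

0.0922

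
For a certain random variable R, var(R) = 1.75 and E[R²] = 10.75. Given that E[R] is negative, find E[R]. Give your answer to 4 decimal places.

(E[R])² = E[R²] − var(R) = 10.75 − 1.75 = 9
E[R] = −√9 = -3

-3.0000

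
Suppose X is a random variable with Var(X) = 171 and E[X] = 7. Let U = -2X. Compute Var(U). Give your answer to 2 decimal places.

Var(-2X) = (-2)²·Var(X) = 4·171 = 684

684.00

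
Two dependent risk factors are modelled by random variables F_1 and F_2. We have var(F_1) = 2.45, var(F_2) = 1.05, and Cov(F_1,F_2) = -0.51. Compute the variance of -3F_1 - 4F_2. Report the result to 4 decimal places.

var(-3F_1 - 4F_2) = (-3)²·var(F_1) + (-4)²·var(F_2) + 2·(-3)·(-4)·Cov(F_1,F_2)
= 9·2.45 + 16·1.05 + 24·-0.51 = 26.61

26.6100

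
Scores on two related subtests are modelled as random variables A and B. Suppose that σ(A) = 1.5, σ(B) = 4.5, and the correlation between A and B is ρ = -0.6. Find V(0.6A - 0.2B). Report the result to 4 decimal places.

2.5920

V(A) = (1.5)² = 2.25;  V(B) = (4.5)² = 20.25
Cov(A,B) = ρ·σ(A)·σ(B) = -0.6·1.5·4.5 = -4.05
V(0.6A - 0.2B) = (0.6)²·V(A) + (-0.2)²·V(B) + 2·(0.6)·(-0.2)·Cov(A,B)
= 0.36·2.25 + 0.04·20.25 + -0.24·-4.05 = 2.592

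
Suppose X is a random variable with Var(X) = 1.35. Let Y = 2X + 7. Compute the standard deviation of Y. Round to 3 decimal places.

2.324

Var(2X + 7) = (2)²·1.35 = 5.4
SD(Y) = √5.4 ≈ 2.324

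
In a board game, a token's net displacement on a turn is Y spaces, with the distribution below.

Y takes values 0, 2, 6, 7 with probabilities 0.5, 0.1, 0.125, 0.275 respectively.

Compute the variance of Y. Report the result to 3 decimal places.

10.109

E[Y] = (0)(0.5) + (2)(0.1) + (6)(0.125) + (7)(0.275) = 2.875
E[Y²] = (0)²(0.5) + (2)²(0.1) + (6)²(0.125) + (7)²(0.275) = 18.375
Var(Y) = E[Y²] − (E[Y])² = 18.375 − (2.875)² = 10.109375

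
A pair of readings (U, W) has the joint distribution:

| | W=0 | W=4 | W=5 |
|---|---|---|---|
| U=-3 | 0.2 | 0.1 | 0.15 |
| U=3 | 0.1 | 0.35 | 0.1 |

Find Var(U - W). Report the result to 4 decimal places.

10.3875

E[U] = 0.3,  E[W] = 3.05,  E[UW] = 2.25
Var(U) = 9 − (0.3)² = 8.91;  Var(W) = 13.45 − (3.05)² = 4.1475
Cov(U,W) = 2.25 − (0.3)(3.05) = 1.335
Var(U - W) = (1)²·8.91 + (-1)²·4.1475 + 2·(1)·(-1)·1.335 = 10.3875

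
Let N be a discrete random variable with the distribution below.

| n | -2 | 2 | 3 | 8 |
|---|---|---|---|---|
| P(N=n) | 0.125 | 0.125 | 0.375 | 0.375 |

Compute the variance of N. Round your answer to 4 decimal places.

11.3594

E[N] = (-2)(0.125) + (2)(0.125) + (3)(0.375) + (8)(0.375) = 4.125
E[N²] = (-2)²(0.125) + (2)²(0.125) + (3)²(0.375) + (8)²(0.375) = 28.375
Var(N) = E[N²] − (E[N])² = 28.375 − (4.125)² = 11.359375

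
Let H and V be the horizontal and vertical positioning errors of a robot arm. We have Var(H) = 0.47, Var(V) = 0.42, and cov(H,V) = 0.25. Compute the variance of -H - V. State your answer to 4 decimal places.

1.3900

Var(-H - V) = (-1)²·Var(H) + (-1)²·Var(V) + 2·(-1)·(-1)·cov(H,V)
= 1·0.47 + 1·0.42 + 2·0.25 = 1.39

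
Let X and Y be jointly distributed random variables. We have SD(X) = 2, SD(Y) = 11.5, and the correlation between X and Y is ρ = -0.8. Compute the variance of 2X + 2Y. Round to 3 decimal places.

397.800

var(X) = (2)² = 4;  var(Y) = (11.5)² = 132.25
Cov(X,Y) = ρ·SD(X)·SD(Y) = -0.8·2·11.5 = -18.4
var(2X + 2Y) = (2)²·var(X) + (2)²·var(Y) + 2·(2)·(2)·Cov(X,Y)
= 4·4 + 4·132.25 + 8·-18.4 = 397.8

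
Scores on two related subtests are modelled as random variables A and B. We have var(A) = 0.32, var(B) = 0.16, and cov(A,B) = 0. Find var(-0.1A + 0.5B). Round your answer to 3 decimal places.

var(-0.1A + 0.5B) = (-0.1)²·var(A) + (0.5)²·var(B) + 2·(-0.1)·(0.5)·cov(A,B)
= 0.01·0.32 + 0.25·0.16 + -0.1·0 = 0.0432

0.043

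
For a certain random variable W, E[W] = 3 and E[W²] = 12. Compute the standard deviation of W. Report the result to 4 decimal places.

V(W) = 12 − (3)² = 3
SD(W) = √3 ≈ 1.7321

1.7321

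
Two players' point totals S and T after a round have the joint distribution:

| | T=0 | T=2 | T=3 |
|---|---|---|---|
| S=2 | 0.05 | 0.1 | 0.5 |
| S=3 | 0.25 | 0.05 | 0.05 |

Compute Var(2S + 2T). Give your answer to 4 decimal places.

E[S] = 2.35,  E[T] = 1.95,  E[ST] = 4.15
Var(S) = 5.75 − (2.35)² = 0.2275;  Var(T) = 5.55 − (1.95)² = 1.7475
Cov(S,T) = 4.15 − (2.35)(1.95) = -0.4325
Var(2S + 2T) = (2)²·0.2275 + (2)²·1.7475 + 2·(2)·(2)·-0.4325 = 4.44

4.4400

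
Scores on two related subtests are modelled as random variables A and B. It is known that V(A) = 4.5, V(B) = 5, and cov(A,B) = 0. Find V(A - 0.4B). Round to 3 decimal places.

V(A - 0.4B) = (1)²·V(A) + (-0.4)²·V(B) + 2·(1)·(-0.4)·cov(A,B)
= 1·4.5 + 0.16·5 + -0.8·0 = 5.3

5.300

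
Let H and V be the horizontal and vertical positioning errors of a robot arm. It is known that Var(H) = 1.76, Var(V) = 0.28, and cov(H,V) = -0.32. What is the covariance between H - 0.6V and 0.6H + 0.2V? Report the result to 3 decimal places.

cov(H - 0.6V, 0.6H + 0.2V) = (1)(0.6)Var(H) + (-0.6)(0.2)Var(V) + [(1)(0.2) + (-0.6)(0.6)]cov(H,V)
= 0.6·1.76 + -0.12·0.28 + -0.16·-0.32 = 1.0736

1.074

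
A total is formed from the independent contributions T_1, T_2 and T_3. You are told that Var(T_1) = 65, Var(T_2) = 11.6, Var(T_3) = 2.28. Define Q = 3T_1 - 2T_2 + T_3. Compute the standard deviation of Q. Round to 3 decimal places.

By independence, Var(Q) = (3)²Var(T_1) + (-2)²Var(T_2) + (1)²Var(T_3)
= (3)²·65 + (-2)²·11.6 + (1)²·2.28 = 633.68
SD(Q) = √633.68 ≈ 25.173

25.173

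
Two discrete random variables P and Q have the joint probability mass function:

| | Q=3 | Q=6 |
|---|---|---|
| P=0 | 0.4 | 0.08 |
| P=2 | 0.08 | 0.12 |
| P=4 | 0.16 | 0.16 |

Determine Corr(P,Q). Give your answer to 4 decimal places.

E[P] = 1.68,  E[Q] = 4.08
E[PQ] = 7.68
cov(P,Q) = E[PQ] − E[P]E[Q] = 7.68 − (1.68)(4.08) = 0.8256
Var(P) = 3.0976,  Var(Q) = 2.0736
ρ = 0.8256 / √(3.0976·2.0736) ≈ 0.3258

0.3258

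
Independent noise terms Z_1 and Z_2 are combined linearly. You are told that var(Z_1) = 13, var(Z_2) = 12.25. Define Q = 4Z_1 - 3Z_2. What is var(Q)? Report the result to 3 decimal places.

318.250

By independence, var(Q) = (4)²var(Z_1) + (-3)²var(Z_2)
= (4)²·13 + (-3)²·12.25 = 318.25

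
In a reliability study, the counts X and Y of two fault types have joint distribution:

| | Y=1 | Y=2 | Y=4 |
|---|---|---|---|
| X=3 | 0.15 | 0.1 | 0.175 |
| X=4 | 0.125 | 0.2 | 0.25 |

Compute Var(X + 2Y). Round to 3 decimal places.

6.999

E[X] = 3.575,  E[Y] = 2.575,  E[XY] = 9.25
Var(X) = 13.025 − (3.575)² = 0.244375;  Var(Y) = 8.275 − (2.575)² = 1.644375
Cov(X,Y) = 9.25 − (3.575)(2.575) = 0.044375
Var(X + 2Y) = (1)²·0.244375 + (2)²·1.644375 + 2·(1)·(2)·0.044375 = 6.999375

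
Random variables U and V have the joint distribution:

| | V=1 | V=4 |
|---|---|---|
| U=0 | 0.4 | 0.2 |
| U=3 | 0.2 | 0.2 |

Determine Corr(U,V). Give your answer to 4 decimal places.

E[U] = 1.2,  E[V] = 2.2
E[UV] = 3
cov(U,V) = E[UV] − E[U]E[V] = 3 − (1.2)(2.2) = 0.36
Var(U) = 2.16,  Var(V) = 2.16
ρ = 0.36 / √(2.16·2.16) ≈ 0.1667

0.1667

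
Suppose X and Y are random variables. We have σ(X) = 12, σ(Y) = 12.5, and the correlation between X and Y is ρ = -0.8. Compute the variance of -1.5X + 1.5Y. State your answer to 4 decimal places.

var(X) = (12)² = 144;  var(Y) = (12.5)² = 156.25
cov(X,Y) = ρ·σ(X)·σ(Y) = -0.8·12·12.5 = -120
var(-1.5X + 1.5Y) = (-1.5)²·var(X) + (1.5)²·var(Y) + 2·(-1.5)·(1.5)·cov(X,Y)
= 2.25·144 + 2.25·156.25 + -4.5·-120 = 1215.5625

1215.5625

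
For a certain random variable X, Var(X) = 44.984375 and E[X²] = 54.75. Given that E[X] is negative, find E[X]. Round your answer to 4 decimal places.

-3.1250

(E[X])² = E[X²] − Var(X) = 54.75 − 44.984375 = 9.765625
E[X] = −√9.765625 = -3.125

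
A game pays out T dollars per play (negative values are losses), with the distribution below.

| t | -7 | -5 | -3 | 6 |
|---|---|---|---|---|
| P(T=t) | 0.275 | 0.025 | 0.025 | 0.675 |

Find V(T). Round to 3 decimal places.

34.919

E[T] = (-7)(0.275) + (-5)(0.025) + (-3)(0.025) + (6)(0.675) = 1.925
E[T²] = (-7)²(0.275) + (-5)²(0.025) + (-3)²(0.025) + (6)²(0.675) = 38.625
V(T) = E[T²] − (E[T])² = 38.625 − (1.925)² = 34.919375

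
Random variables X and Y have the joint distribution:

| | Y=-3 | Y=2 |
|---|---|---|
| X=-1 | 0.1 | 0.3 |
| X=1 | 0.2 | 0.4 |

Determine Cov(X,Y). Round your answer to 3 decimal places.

E[X] = 0.2,  E[Y] = 0.5
E[XY] = -0.1
Cov(X,Y) = E[XY] − E[X]E[Y] = -0.1 − (0.2)(0.5) = -0.2

-0.200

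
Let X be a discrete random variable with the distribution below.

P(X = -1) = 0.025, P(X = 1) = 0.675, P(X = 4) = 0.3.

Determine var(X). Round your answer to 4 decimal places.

2.0775

E[X] = (-1)(0.025) + (1)(0.675) + (4)(0.3) = 1.85
E[X²] = (-1)²(0.025) + (1)²(0.675) + (4)²(0.3) = 5.5
var(X) = E[X²] − (E[X])² = 5.5 − (1.85)² = 2.0775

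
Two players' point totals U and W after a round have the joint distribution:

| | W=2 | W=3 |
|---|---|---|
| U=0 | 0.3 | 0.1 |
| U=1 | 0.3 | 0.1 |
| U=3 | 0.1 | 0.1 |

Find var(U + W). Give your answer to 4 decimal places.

E[U] = 1,  E[W] = 2.3,  E[UW] = 2.4
var(U) = 2.2 − (1)² = 1.2;  var(W) = 5.5 − (2.3)² = 0.21
cov(U,W) = 2.4 − (1)(2.3) = 0.1
var(U + W) = (1)²·1.2 + (1)²·0.21 + 2·(1)·(1)·0.1 = 1.61

1.6100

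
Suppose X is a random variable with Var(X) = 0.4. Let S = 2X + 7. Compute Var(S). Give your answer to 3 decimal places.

Var(2X + 7) = (2)²·Var(X) = 4·0.4 = 1.6

1.600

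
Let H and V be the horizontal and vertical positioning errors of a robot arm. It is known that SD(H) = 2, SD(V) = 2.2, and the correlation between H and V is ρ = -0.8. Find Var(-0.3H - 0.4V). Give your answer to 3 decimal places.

0.290

Var(H) = (2)² = 4;  Var(V) = (2.2)² = 4.84
Cov(H,V) = ρ·SD(H)·SD(V) = -0.8·2·2.2 = -3.52
Var(-0.3H - 0.4V) = (-0.3)²·Var(H) + (-0.4)²·Var(V) + 2·(-0.3)·(-0.4)·Cov(H,V)
= 0.09·4 + 0.16·4.84 + 0.24·-3.52 = 0.2896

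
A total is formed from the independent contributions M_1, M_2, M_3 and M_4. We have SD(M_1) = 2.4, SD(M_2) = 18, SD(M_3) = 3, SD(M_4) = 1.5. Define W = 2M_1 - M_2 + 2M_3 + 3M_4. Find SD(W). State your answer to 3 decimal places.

20.082

Var(M_1) = 5.76, Var(M_2) = 324, Var(M_3) = 9, Var(M_4) = 2.25
By independence, Var(W) = (2)²Var(M_1) + (-1)²Var(M_2) + (2)²Var(M_3) + (3)²Var(M_4)
= (2)²·5.76 + (-1)²·324 + (2)²·9 + (3)²·2.25 = 403.29
SD(W) = √403.29 ≈ 20.082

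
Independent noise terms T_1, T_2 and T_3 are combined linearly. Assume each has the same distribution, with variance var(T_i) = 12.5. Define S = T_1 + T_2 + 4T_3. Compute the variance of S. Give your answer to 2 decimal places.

By independence, var(S) = (1)²var(T_1) + (1)²var(T_2) + (4)²var(T_3)
= (1)²·12.5 + (1)²·12.5 + (4)²·12.5 = 225

225.00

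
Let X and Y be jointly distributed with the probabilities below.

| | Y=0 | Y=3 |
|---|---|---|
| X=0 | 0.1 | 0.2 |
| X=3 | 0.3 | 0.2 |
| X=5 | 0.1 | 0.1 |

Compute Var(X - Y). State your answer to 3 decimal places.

6.400

E[X] = 2.5,  E[Y] = 1.5,  E[XY] = 3.3
Var(X) = 9.5 − (2.5)² = 3.25;  Var(Y) = 4.5 − (1.5)² = 2.25
Cov(X,Y) = 3.3 − (2.5)(1.5) = -0.45
Var(X - Y) = (1)²·3.25 + (-1)²·2.25 + 2·(1)·(-1)·-0.45 = 6.4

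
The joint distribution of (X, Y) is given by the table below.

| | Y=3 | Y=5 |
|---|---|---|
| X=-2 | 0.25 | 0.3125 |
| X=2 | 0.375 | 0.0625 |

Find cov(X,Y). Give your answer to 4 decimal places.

E[X] = -0.25,  E[Y] = 3.75
E[XY] = -1.75
cov(X,Y) = E[XY] − E[X]E[Y] = -1.75 − (-0.25)(3.75) = -0.8125

-0.8125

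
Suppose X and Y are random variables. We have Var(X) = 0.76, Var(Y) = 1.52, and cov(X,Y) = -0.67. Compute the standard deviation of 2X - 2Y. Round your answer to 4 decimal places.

Var(2X - 2Y) = (2)²·Var(X) + (-2)²·Var(Y) + 2·(2)·(-2)·cov(X,Y)
= 4·0.76 + 4·1.52 + -8·-0.67 = 14.48
σ(2X - 2Y) = √14.48 ≈ 3.8053

3.8053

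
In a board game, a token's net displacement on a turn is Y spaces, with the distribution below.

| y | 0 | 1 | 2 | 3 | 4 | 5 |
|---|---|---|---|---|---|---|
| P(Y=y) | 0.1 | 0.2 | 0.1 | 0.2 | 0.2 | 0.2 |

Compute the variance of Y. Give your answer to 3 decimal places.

2.760

E[Y] = (0)(0.1) + (1)(0.2) + (2)(0.1) + (3)(0.2) + (4)(0.2) + (5)(0.2) = 2.8
E[Y²] = (0)²(0.1) + (1)²(0.2) + (2)²(0.1) + (3)²(0.2) + (4)²(0.2) + (5)²(0.2) = 10.6
var(Y) = E[Y²] − (E[Y])² = 10.6 − (2.8)² = 2.76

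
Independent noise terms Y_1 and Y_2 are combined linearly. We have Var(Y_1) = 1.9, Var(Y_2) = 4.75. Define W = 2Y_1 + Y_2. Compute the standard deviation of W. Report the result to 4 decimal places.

By independence, Var(W) = (2)²Var(Y_1) + (1)²Var(Y_2)
= (2)²·1.9 + (1)²·4.75 = 12.35
SD(W) = √12.35 ≈ 3.5143

3.5143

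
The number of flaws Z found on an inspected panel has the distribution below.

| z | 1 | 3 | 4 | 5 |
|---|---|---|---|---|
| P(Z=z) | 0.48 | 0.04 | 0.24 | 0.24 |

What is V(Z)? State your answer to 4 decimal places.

3.0624

E[Z] = (1)(0.48) + (3)(0.04) + (4)(0.24) + (5)(0.24) = 2.76
E[Z²] = (1)²(0.48) + (3)²(0.04) + (4)²(0.24) + (5)²(0.24) = 10.68
V(Z) = E[Z²] − (E[Z])² = 10.68 − (2.76)² = 3.0624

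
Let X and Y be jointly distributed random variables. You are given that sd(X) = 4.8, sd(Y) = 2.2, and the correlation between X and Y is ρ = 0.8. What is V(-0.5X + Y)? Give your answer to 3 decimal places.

V(X) = (4.8)² = 23.04;  V(Y) = (2.2)² = 4.84
Cov(X,Y) = ρ·sd(X)·sd(Y) = 0.8·4.8·2.2 = 8.448
V(-0.5X + Y) = (-0.5)²·V(X) + (1)²·V(Y) + 2·(-0.5)·(1)·Cov(X,Y)
= 0.25·23.04 + 1·4.84 + -1·8.448 = 2.152

2.152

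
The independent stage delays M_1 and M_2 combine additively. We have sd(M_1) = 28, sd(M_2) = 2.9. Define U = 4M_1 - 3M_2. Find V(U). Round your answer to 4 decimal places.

12619.6900

V(M_1) = 784, V(M_2) = 8.41
By independence, V(U) = (4)²V(M_1) + (-3)²V(M_2)
= (4)²·784 + (-3)²·8.41 = 12619.69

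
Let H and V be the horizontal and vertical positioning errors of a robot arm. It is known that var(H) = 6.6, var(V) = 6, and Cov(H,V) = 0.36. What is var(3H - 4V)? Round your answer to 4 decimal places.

var(3H - 4V) = (3)²·var(H) + (-4)²·var(V) + 2·(3)·(-4)·Cov(H,V)
= 9·6.6 + 16·6 + -24·0.36 = 146.76

146.7600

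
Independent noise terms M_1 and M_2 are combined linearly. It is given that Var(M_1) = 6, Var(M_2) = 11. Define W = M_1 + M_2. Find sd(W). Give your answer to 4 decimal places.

4.1231

By independence, Var(W) = (1)²Var(M_1) + (1)²Var(M_2)
= (1)²·6 + (1)²·11 = 17
sd(W) = √17 ≈ 4.1231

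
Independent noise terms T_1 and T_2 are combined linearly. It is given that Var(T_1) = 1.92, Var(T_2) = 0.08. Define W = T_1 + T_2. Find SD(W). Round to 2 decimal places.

1.41

By independence, Var(W) = (1)²Var(T_1) + (1)²Var(T_2)
= (1)²·1.92 + (1)²·0.08 = 2
SD(W) = √2 ≈ 1.41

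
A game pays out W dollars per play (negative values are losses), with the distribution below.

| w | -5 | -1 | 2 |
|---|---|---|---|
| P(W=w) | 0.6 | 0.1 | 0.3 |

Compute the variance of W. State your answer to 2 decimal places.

10.05

E[W] = (-5)(0.6) + (-1)(0.1) + (2)(0.3) = -2.5
E[W²] = (-5)²(0.6) + (-1)²(0.1) + (2)²(0.3) = 16.3
Var(W) = E[W²] − (E[W])² = 16.3 − (-2.5)² = 10.05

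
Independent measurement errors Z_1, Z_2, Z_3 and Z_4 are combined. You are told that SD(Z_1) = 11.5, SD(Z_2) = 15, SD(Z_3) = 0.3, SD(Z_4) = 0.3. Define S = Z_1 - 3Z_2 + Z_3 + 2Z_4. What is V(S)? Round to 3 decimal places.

V(Z_1) = 132.25, V(Z_2) = 225, V(Z_3) = 0.09, V(Z_4) = 0.09
By independence, V(S) = (1)²V(Z_1) + (-3)²V(Z_2) + (1)²V(Z_3) + (2)²V(Z_4)
= (1)²·132.25 + (-3)²·225 + (1)²·0.09 + (2)²·0.09 = 2157.7

2157.700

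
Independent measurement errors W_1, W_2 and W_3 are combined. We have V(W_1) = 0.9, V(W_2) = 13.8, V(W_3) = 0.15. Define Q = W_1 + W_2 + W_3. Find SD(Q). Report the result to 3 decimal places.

By independence, V(Q) = (1)²V(W_1) + (1)²V(W_2) + (1)²V(W_3)
= (1)²·0.9 + (1)²·13.8 + (1)²·0.15 = 14.85
SD(Q) = √14.85 ≈ 3.854

3.854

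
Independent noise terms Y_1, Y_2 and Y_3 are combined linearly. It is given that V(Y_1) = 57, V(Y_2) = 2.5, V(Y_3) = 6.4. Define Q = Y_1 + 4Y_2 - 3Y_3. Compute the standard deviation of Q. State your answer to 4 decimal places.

12.4338

By independence, V(Q) = (1)²V(Y_1) + (4)²V(Y_2) + (-3)²V(Y_3)
= (1)²·57 + (4)²·2.5 + (-3)²·6.4 = 154.6
sd(Q) = √154.6 ≈ 12.4338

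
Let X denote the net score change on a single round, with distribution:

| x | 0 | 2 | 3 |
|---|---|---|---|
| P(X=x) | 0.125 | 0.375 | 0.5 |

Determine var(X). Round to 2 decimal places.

0.94

E[X] = (0)(0.125) + (2)(0.375) + (3)(0.5) = 2.25
E[X²] = (0)²(0.125) + (2)²(0.375) + (3)²(0.5) = 6
var(X) = E[X²] − (E[X])² = 6 − (2.25)² = 0.9375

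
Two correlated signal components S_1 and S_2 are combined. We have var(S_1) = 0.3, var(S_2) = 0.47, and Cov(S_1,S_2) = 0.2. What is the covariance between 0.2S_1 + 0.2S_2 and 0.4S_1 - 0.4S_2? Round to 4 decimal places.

Cov(0.2S_1 + 0.2S_2, 0.4S_1 - 0.4S_2) = (0.2)(0.4)var(S_1) + (0.2)(-0.4)var(S_2) + [(0.2)(-0.4) + (0.2)(0.4)]Cov(S_1,S_2)
= 0.08·0.3 + -0.08·0.47 + 0·0.2 = -0.0136

-0.0136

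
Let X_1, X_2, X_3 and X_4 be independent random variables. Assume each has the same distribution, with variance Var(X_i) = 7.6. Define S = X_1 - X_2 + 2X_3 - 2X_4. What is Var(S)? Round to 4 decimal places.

76.0000

By independence, Var(S) = (1)²Var(X_1) + (-1)²Var(X_2) + (2)²Var(X_3) + (-2)²Var(X_4)
= (1)²·7.6 + (-1)²·7.6 + (2)²·7.6 + (-2)²·7.6 = 76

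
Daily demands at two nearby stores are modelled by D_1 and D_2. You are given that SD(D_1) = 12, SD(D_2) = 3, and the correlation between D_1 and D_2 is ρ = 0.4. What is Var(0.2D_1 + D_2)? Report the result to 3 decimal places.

Var(D_1) = (12)² = 144;  Var(D_2) = (3)² = 9
cov(D_1,D_2) = ρ·SD(D_1)·SD(D_2) = 0.4·12·3 = 14.4
Var(0.2D_1 + D_2) = (0.2)²·Var(D_1) + (1)²·Var(D_2) + 2·(0.2)·(1)·cov(D_1,D_2)
= 0.04·144 + 1·9 + 0.4·14.4 = 20.52

20.520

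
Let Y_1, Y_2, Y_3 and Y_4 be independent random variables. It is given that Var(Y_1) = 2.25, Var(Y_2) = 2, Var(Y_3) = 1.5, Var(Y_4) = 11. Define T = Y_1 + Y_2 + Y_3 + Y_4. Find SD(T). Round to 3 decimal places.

4.093

By independence, Var(T) = (1)²Var(Y_1) + (1)²Var(Y_2) + (1)²Var(Y_3) + (1)²Var(Y_4)
= (1)²·2.25 + (1)²·2 + (1)²·1.5 + (1)²·11 = 16.75
SD(T) = √16.75 ≈ 4.093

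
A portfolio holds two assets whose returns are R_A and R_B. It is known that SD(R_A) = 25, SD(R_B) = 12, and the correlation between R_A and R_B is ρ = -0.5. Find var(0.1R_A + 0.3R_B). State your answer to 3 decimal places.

10.210

var(R_A) = (25)² = 625;  var(R_B) = (12)² = 144
cov(R_A,R_B) = ρ·SD(R_A)·SD(R_B) = -0.5·25·12 = -150
var(0.1R_A + 0.3R_B) = (0.1)²·var(R_A) + (0.3)²·var(R_B) + 2·(0.1)·(0.3)·cov(R_A,R_B)
= 0.01·625 + 0.09·144 + 0.06·-150 = 10.21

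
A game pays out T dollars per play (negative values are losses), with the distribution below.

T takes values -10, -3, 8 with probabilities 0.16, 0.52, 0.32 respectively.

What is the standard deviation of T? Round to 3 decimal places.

E[T] = (-10)(0.16) + (-3)(0.52) + (8)(0.32) = -0.6
E[T²] = (-10)²(0.16) + (-3)²(0.52) + (8)²(0.32) = 41.16
V(T) = E[T²] − (E[T])² = 41.16 − (-0.6)² = 40.8
sd(T) = √40.8 ≈ 6.387

6.387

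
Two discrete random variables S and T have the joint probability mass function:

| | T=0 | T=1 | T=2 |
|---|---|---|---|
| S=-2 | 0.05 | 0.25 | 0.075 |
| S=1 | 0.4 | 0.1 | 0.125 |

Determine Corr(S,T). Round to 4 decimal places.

-0.3200

E[S] = -0.125,  E[T] = 0.75
E[ST] = -0.45
cov(S,T) = E[ST] − E[S]E[T] = -0.45 − (-0.125)(0.75) = -0.35625
V(S) = 2.109375,  V(T) = 0.5875
ρ = -0.35625 / √(2.109375·0.5875) ≈ -0.3200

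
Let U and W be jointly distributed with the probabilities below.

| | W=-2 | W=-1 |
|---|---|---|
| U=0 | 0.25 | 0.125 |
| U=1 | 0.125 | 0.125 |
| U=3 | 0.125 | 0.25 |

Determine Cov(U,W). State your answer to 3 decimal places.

E[U] = 1.375,  E[W] = -1.5
E[UW] = -1.875
Cov(U,W) = E[UW] − E[U]E[W] = -1.875 − (1.375)(-1.5) = 0.1875

0.188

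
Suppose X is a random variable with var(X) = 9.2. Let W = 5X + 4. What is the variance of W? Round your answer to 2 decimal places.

230.00

var(5X + 4) = (5)²·var(X) = 25·9.2 = 230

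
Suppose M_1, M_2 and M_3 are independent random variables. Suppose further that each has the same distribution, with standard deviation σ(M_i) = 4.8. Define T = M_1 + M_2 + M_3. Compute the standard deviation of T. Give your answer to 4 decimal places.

var(M_i) = (4.8)² = 23.04
By independence, var(T) = (1)²var(M_1) + (1)²var(M_2) + (1)²var(M_3)
= (1)²·23.04 + (1)²·23.04 + (1)²·23.04 = 69.12
σ(T) = √69.12 ≈ 8.3138

8.3138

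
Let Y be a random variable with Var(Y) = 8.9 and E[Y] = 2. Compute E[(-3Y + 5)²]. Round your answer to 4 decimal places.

81.1000

E[-3Y + 5] = -3·2 + 5 = -1
Var(-3Y + 5) = (-3)²·8.9 = 80.1
E[(-3Y + 5)²] = Var((-3Y + 5)) + (E[(-3Y + 5)])² = 80.1 + (-1)² = 81.1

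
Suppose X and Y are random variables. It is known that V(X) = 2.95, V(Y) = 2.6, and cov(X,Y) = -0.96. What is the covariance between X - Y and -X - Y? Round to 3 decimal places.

cov(X - Y, -X - Y) = (1)(-1)V(X) + (-1)(-1)V(Y) + [(1)(-1) + (-1)(-1)]cov(X,Y)
= -1·2.95 + 1·2.6 + 0·-0.96 = -0.35

-0.350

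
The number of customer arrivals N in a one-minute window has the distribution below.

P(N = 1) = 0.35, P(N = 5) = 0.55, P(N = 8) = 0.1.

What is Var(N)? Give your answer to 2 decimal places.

E[N] = (1)(0.35) + (5)(0.55) + (8)(0.1) = 3.9
E[N²] = (1)²(0.35) + (5)²(0.55) + (8)²(0.1) = 20.5
Var(N) = E[N²] − (E[N])² = 20.5 − (3.9)² = 5.29

5.29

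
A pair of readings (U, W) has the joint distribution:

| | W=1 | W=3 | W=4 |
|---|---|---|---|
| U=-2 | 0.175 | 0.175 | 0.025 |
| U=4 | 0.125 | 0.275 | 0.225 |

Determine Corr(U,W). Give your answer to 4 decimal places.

0.3474

E[U] = 1.75,  E[W] = 2.65
E[UW] = 5.8
Cov(U,W) = E[UW] − E[U]E[W] = 5.8 − (1.75)(2.65) = 1.1625
V(U) = 8.4375,  V(W) = 1.3275
ρ = 1.1625 / √(8.4375·1.3275) ≈ 0.3474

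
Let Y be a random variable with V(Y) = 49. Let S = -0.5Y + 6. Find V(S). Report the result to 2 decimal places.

V(-0.5Y + 6) = (-0.5)²·V(Y) = 0.25·49 = 12.25

12.25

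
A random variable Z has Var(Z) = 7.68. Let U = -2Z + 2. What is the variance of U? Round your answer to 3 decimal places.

Var(-2Z + 2) = (-2)²·Var(Z) = 4·7.68 = 30.72

30.720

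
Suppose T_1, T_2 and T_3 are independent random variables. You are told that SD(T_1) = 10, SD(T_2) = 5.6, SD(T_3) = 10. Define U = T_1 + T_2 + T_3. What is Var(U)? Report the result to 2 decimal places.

Var(T_1) = 100, Var(T_2) = 31.36, Var(T_3) = 100
By independence, Var(U) = (1)²Var(T_1) + (1)²Var(T_2) + (1)²Var(T_3)
= (1)²·100 + (1)²·31.36 + (1)²·100 = 231.36

231.36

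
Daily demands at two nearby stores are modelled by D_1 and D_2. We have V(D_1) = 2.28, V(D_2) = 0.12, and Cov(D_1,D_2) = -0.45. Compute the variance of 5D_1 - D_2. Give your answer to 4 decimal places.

V(5D_1 - D_2) = (5)²·V(D_1) + (-1)²·V(D_2) + 2·(5)·(-1)·Cov(D_1,D_2)
= 25·2.28 + 1·0.12 + -10·-0.45 = 61.62

61.6200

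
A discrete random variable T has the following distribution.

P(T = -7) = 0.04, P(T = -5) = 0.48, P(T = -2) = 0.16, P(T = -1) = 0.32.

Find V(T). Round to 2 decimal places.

3.90

E[T] = (-7)(0.04) + (-5)(0.48) + (-2)(0.16) + (-1)(0.32) = -3.32
E[T²] = (-7)²(0.04) + (-5)²(0.48) + (-2)²(0.16) + (-1)²(0.32) = 14.92
V(T) = E[T²] − (E[T])² = 14.92 − (-3.32)² = 3.8976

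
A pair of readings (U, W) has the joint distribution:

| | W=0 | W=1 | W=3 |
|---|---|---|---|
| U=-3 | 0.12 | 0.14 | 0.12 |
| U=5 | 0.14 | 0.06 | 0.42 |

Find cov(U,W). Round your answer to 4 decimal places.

1.5328

E[U] = 1.96,  E[W] = 1.82
E[UW] = 5.1
cov(U,W) = E[UW] − E[U]E[W] = 5.1 − (1.96)(1.82) = 1.5328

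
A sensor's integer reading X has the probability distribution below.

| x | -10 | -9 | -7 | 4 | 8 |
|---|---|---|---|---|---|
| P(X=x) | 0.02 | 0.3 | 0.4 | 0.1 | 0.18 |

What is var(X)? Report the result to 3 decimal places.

44.120

E[X] = (-10)(0.02) + (-9)(0.3) + (-7)(0.4) + (4)(0.1) + (8)(0.18) = -3.86
E[X²] = (-10)²(0.02) + (-9)²(0.3) + (-7)²(0.4) + (4)²(0.1) + (8)²(0.18) = 59.02
var(X) = E[X²] − (E[X])² = 59.02 − (-3.86)² = 44.1204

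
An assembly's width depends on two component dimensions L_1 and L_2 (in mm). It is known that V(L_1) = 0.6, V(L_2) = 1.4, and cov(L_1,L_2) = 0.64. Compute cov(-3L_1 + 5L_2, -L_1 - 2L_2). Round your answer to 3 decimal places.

cov(-3L_1 + 5L_2, -L_1 - 2L_2) = (-3)(-1)V(L_1) + (5)(-2)V(L_2) + [(-3)(-2) + (5)(-1)]cov(L_1,L_2)
= 3·0.6 + -10·1.4 + 1·0.64 = -11.56

-11.560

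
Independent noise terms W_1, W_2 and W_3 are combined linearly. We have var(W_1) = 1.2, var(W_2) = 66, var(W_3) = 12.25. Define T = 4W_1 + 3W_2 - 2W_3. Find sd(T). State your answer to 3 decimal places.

25.733

By independence, var(T) = (4)²var(W_1) + (3)²var(W_2) + (-2)²var(W_3)
= (4)²·1.2 + (3)²·66 + (-2)²·12.25 = 662.2
sd(T) = √662.2 ≈ 25.733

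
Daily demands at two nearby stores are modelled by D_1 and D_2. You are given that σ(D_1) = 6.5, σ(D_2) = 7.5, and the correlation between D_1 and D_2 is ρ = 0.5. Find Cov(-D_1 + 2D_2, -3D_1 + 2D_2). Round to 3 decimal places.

Var(D_1) = (6.5)² = 42.25;  Var(D_2) = (7.5)² = 56.25
Cov(D_1,D_2) = ρ·σ(D_1)·σ(D_2) = 0.5·6.5·7.5 = 24.375
Cov(-D_1 + 2D_2, -3D_1 + 2D_2) = (-1)(-3)Var(D_1) + (2)(2)Var(D_2) + [(-1)(2) + (2)(-3)]Cov(D_1,D_2)
= 3·42.25 + 4·56.25 + -8·24.375 = 156.75

156.750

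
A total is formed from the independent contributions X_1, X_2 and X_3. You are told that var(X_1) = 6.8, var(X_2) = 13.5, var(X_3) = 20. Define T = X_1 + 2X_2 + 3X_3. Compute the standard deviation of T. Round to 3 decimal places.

By independence, var(T) = (1)²var(X_1) + (2)²var(X_2) + (3)²var(X_3)
= (1)²·6.8 + (2)²·13.5 + (3)²·20 = 240.8
SD(T) = √240.8 ≈ 15.518

15.518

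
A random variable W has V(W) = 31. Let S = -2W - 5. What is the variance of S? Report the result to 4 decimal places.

V(-2W - 5) = (-2)²·V(W) = 4·31 = 124

124.0000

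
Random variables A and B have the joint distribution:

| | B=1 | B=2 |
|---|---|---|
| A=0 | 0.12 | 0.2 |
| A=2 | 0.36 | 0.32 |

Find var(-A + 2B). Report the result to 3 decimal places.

2.138

E[A] = 1.36,  E[B] = 1.52,  E[AB] = 2
var(A) = 2.72 − (1.36)² = 0.8704;  var(B) = 2.56 − (1.52)² = 0.2496
Cov(A,B) = 2 − (1.36)(1.52) = -0.0672
var(-A + 2B) = (-1)²·0.8704 + (2)²·0.2496 + 2·(-1)·(2)·-0.0672 = 2.1376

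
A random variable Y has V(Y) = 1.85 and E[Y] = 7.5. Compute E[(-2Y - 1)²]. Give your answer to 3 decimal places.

263.400

E[-2Y - 1] = -2·7.5 − 1 = -16
V(-2Y - 1) = (-2)²·1.85 = 7.4
E[(-2Y - 1)²] = V((-2Y - 1)) + (E[(-2Y - 1)])² = 7.4 + (-16)² = 263.4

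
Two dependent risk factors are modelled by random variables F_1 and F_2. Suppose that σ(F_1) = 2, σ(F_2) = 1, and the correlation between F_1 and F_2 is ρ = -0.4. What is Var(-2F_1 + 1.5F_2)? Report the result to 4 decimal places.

Var(F_1) = (2)² = 4;  Var(F_2) = (1)² = 1
Cov(F_1,F_2) = ρ·σ(F_1)·σ(F_2) = -0.4·2·1 = -0.8
Var(-2F_1 + 1.5F_2) = (-2)²·Var(F_1) + (1.5)²·Var(F_2) + 2·(-2)·(1.5)·Cov(F_1,F_2)
= 4·4 + 2.25·1 + -6·-0.8 = 23.05

23.0500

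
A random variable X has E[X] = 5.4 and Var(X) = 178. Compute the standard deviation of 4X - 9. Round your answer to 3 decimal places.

Var(4X - 9) = (4)²·178 = 2848
σ(4X - 9) = √2848 ≈ 53.367

53.367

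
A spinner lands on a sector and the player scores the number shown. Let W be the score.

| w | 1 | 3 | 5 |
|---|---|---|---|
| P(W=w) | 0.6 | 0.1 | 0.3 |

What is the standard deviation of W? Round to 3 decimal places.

1.800

E[W] = (1)(0.6) + (3)(0.1) + (5)(0.3) = 2.4
E[W²] = (1)²(0.6) + (3)²(0.1) + (5)²(0.3) = 9
var(W) = E[W²] − (E[W])² = 9 − (2.4)² = 3.24
sd(W) = √3.24 ≈ 1.800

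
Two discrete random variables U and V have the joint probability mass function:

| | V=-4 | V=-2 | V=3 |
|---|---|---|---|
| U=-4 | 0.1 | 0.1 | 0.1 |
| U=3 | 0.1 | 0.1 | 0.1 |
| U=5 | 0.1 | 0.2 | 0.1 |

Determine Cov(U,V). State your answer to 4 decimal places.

E[U] = 1.7,  E[V] = -1.1
E[UV] = -2.2
Cov(U,V) = E[UV] − E[U]E[V] = -2.2 − (1.7)(-1.1) = -0.33

-0.3300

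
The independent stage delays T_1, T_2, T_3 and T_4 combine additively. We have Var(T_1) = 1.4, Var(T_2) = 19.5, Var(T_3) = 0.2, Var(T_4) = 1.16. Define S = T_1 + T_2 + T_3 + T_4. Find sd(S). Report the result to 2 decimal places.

By independence, Var(S) = (1)²Var(T_1) + (1)²Var(T_2) + (1)²Var(T_3) + (1)²Var(T_4)
= (1)²·1.4 + (1)²·19.5 + (1)²·0.2 + (1)²·1.16 = 22.26
sd(S) = √22.26 ≈ 4.72

4.72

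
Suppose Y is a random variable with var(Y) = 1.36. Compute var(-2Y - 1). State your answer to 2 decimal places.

5.44

var(-2Y - 1) = (-2)²·var(Y) = 4·1.36 = 5.44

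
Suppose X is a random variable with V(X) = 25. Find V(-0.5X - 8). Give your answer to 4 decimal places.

V(-0.5X - 8) = (-0.5)²·V(X) = 0.25·25 = 6.25

6.2500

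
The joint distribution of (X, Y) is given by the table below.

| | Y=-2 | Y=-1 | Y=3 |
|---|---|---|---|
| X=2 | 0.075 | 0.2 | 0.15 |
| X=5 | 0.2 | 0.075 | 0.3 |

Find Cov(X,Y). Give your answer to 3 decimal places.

E[X] = 3.725,  E[Y] = 0.525
E[XY] = 2.325
Cov(X,Y) = E[XY] − E[X]E[Y] = 2.325 − (3.725)(0.525) = 0.369375

0.369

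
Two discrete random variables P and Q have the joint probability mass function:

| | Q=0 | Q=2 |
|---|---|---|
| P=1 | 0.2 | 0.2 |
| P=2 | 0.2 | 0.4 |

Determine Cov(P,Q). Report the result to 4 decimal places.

0.0800

E[P] = 1.6,  E[Q] = 1.2
E[PQ] = 2
Cov(P,Q) = E[PQ] − E[P]E[Q] = 2 − (1.6)(1.2) = 0.08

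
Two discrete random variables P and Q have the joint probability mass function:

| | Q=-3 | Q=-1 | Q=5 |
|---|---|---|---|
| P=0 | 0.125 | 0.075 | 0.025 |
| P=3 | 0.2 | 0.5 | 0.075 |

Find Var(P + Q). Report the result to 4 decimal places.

E[P] = 2.325,  E[Q] = -1.05,  E[PQ] = -2.175
Var(P) = 6.975 − (2.325)² = 1.569375;  Var(Q) = 6 − (-1.05)² = 4.8975
cov(P,Q) = -2.175 − (2.325)(-1.05) = 0.26625
Var(P + Q) = (1)²·1.569375 + (1)²·4.8975 + 2·(1)·(1)·0.26625 = 6.999375

6.9994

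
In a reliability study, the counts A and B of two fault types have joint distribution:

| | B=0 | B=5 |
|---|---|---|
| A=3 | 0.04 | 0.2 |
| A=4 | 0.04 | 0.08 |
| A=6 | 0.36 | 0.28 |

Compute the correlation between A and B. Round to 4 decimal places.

E[A] = 5.04,  E[B] = 2.8
E[AB] = 13
Cov(A,B) = E[AB] − E[A]E[B] = 13 − (5.04)(2.8) = -1.112
Var(A) = 1.7184,  Var(B) = 6.16
ρ = -1.112 / √(1.7184·6.16) ≈ -0.3418

-0.3418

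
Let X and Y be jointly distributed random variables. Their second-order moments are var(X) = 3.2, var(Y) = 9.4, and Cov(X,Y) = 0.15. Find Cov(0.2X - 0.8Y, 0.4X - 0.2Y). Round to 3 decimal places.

Cov(0.2X - 0.8Y, 0.4X - 0.2Y) = (0.2)(0.4)var(X) + (-0.8)(-0.2)var(Y) + [(0.2)(-0.2) + (-0.8)(0.4)]Cov(X,Y)
= 0.08·3.2 + 0.16·9.4 + -0.36·0.15 = 1.706

1.706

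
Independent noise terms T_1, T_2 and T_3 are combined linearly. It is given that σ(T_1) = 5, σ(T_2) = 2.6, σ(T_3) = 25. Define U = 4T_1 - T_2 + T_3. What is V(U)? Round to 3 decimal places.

1031.760

V(T_1) = 25, V(T_2) = 6.76, V(T_3) = 625
By independence, V(U) = (4)²V(T_1) + (-1)²V(T_2) + (1)²V(T_3)
= (4)²·25 + (-1)²·6.76 + (1)²·625 = 1031.76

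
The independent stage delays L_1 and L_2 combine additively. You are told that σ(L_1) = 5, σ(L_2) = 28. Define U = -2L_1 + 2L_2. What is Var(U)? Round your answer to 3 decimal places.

3236.000

Var(L_1) = 25, Var(L_2) = 784
By independence, Var(U) = (-2)²Var(L_1) + (2)²Var(L_2)
= (-2)²·25 + (2)²·784 = 3236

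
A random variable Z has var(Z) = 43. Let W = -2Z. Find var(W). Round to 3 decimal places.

172.000

var(-2Z) = (-2)²·var(Z) = 4·43 = 172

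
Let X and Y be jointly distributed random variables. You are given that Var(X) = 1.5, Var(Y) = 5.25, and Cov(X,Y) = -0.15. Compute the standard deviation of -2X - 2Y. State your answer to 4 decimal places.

Var(-2X - 2Y) = (-2)²·Var(X) + (-2)²·Var(Y) + 2·(-2)·(-2)·Cov(X,Y)
= 4·1.5 + 4·5.25 + 8·-0.15 = 25.8
sd(-2X - 2Y) = √25.8 ≈ 5.0794

5.0794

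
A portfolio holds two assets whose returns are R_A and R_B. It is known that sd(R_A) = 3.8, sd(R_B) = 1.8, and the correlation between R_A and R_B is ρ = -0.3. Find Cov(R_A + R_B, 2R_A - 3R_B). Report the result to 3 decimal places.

V(R_A) = (3.8)² = 14.44;  V(R_B) = (1.8)² = 3.24
Cov(R_A,R_B) = ρ·sd(R_A)·sd(R_B) = -0.3·3.8·1.8 = -2.052
Cov(R_A + R_B, 2R_A - 3R_B) = (1)(2)V(R_A) + (1)(-3)V(R_B) + [(1)(-3) + (1)(2)]Cov(R_A,R_B)
= 2·14.44 + -3·3.24 + -1·-2.052 = 21.212

21.212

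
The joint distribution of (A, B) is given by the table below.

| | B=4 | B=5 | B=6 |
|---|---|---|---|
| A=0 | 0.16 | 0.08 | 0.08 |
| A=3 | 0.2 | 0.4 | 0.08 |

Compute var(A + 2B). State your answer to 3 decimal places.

E[A] = 2.04,  E[B] = 4.8,  E[AB] = 9.84
var(A) = 6.12 − (2.04)² = 1.9584;  var(B) = 23.52 − (4.8)² = 0.48
Cov(A,B) = 9.84 − (2.04)(4.8) = 0.048
var(A + 2B) = (1)²·1.9584 + (2)²·0.48 + 2·(1)·(2)·0.048 = 4.0704

4.070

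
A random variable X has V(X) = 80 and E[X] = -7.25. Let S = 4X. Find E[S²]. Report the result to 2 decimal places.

E[4X] = 4·-7.25 = -29
V(4X) = (4)²·80 = 1280
E[S²] = V(S) + (E[S])² = 1280 + (-29)² = 2121

2121.00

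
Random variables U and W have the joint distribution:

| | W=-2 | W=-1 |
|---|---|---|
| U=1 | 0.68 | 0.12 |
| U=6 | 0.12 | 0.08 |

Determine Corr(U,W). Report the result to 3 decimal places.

E[U] = 2,  E[W] = -1.8
E[UW] = -3.4
cov(U,W) = E[UW] − E[U]E[W] = -3.4 − (2)(-1.8) = 0.2
V(U) = 4,  V(W) = 0.16
ρ = 0.2 / √(4·0.16) ≈ 0.250

0.250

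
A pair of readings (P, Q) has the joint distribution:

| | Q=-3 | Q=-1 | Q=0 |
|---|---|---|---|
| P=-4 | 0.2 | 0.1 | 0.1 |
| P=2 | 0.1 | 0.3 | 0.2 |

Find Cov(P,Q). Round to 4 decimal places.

1.0800

E[P] = -0.4,  E[Q] = -1.3
E[PQ] = 1.6
Cov(P,Q) = E[PQ] − E[P]E[Q] = 1.6 − (-0.4)(-1.3) = 1.08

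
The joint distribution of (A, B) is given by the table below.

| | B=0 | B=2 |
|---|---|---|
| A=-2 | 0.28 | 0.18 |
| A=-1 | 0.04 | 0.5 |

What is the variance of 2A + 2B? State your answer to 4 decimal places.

6.6000

E[A] = -1.46,  E[B] = 1.36,  E[AB] = -1.72
V(A) = 2.38 − (-1.46)² = 0.2484;  V(B) = 2.72 − (1.36)² = 0.8704
cov(A,B) = -1.72 − (-1.46)(1.36) = 0.2656
V(2A + 2B) = (2)²·0.2484 + (2)²·0.8704 + 2·(2)·(2)·0.2656 = 6.6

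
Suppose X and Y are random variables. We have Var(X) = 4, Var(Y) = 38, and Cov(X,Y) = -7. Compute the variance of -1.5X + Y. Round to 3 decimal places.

68.000

Var(-1.5X + Y) = (-1.5)²·Var(X) + (1)²·Var(Y) + 2·(-1.5)·(1)·Cov(X,Y)
= 2.25·4 + 1·38 + -3·-7 = 68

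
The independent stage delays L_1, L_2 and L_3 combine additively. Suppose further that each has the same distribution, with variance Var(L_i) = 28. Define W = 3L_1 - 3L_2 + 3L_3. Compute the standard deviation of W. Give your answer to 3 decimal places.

27.495

By independence, Var(W) = (3)²Var(L_1) + (-3)²Var(L_2) + (3)²Var(L_3)
= (3)²·28 + (-3)²·28 + (3)²·28 = 756
sd(W) = √756 ≈ 27.495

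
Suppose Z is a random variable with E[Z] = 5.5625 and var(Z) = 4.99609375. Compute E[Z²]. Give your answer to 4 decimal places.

35.9375

E[Z²] = var(Z) + (E[Z])² = 4.99609375 + (5.5625)² = 35.9375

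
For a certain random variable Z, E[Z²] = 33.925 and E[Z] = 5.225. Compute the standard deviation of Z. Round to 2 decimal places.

2.57

Var(Z) = 33.925 − (5.225)² = 6.624375
sd(Z) = √6.624375 ≈ 2.57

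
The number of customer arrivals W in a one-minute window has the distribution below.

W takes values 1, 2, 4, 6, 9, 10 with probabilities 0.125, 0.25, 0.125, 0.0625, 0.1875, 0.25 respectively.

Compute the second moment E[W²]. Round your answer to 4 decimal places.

E[W²] = (1)²(0.125) + (2)²(0.25) + (4)²(0.125) + (6)²(0.0625) + (9)²(0.1875) + (10)²(0.25) = 45.5625

45.5625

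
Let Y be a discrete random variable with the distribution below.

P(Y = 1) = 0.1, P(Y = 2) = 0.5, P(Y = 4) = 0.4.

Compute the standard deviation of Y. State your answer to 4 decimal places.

1.1000

E[Y] = (1)(0.1) + (2)(0.5) + (4)(0.4) = 2.7
E[Y²] = (1)²(0.1) + (2)²(0.5) + (4)²(0.4) = 8.5
Var(Y) = E[Y²] − (E[Y])² = 8.5 − (2.7)² = 1.21
SD(Y) = √1.21 ≈ 1.1000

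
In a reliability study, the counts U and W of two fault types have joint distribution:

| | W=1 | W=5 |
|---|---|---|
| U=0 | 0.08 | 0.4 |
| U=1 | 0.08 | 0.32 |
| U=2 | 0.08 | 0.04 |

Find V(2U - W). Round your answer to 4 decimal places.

6.1824

E[U] = 0.64,  E[W] = 4.04,  E[UW] = 2.24
V(U) = 0.88 − (0.64)² = 0.4704;  V(W) = 19.24 − (4.04)² = 2.9184
Cov(U,W) = 2.24 − (0.64)(4.04) = -0.3456
V(2U - W) = (2)²·0.4704 + (-1)²·2.9184 + 2·(2)·(-1)·-0.3456 = 6.1824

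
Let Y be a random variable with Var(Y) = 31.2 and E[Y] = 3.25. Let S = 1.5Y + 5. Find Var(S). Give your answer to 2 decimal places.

70.20

Var(1.5Y + 5) = (1.5)²·Var(Y) = 2.25·31.2 = 70.2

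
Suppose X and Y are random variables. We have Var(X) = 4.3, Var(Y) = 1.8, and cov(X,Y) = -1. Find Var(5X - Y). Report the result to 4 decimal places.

119.3000

Var(5X - Y) = (5)²·Var(X) + (-1)²·Var(Y) + 2·(5)·(-1)·cov(X,Y)
= 25·4.3 + 1·1.8 + -10·-1 = 119.3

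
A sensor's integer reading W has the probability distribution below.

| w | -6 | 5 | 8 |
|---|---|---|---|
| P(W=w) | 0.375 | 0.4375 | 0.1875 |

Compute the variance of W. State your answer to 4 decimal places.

34.3711

E[W] = (-6)(0.375) + (5)(0.4375) + (8)(0.1875) = 1.4375
E[W²] = (-6)²(0.375) + (5)²(0.4375) + (8)²(0.1875) = 36.4375
V(W) = E[W²] − (E[W])² = 36.4375 − (1.4375)² = 34.37109375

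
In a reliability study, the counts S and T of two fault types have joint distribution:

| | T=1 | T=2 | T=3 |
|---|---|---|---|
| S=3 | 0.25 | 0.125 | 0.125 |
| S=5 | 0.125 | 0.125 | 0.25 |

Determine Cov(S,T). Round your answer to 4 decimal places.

E[S] = 4,  E[T] = 2
E[ST] = 8.25
Cov(S,T) = E[ST] − E[S]E[T] = 8.25 − (4)(2) = 0.25

0.2500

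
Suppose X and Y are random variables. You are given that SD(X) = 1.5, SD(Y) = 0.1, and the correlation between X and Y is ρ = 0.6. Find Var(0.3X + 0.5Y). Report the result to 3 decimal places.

Var(X) = (1.5)² = 2.25;  Var(Y) = (0.1)² = 0.01
Cov(X,Y) = ρ·SD(X)·SD(Y) = 0.6·1.5·0.1 = 0.09
Var(0.3X + 0.5Y) = (0.3)²·Var(X) + (0.5)²·Var(Y) + 2·(0.3)·(0.5)·Cov(X,Y)
= 0.09·2.25 + 0.25·0.01 + 0.3·0.09 = 0.232

0.232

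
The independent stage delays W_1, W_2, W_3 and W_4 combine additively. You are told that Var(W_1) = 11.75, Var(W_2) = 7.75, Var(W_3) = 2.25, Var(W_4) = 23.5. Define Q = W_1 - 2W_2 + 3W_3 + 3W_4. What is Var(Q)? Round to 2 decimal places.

By independence, Var(Q) = (1)²Var(W_1) + (-2)²Var(W_2) + (3)²Var(W_3) + (3)²Var(W_4)
= (1)²·11.75 + (-2)²·7.75 + (3)²·2.25 + (3)²·23.5 = 274.5

274.50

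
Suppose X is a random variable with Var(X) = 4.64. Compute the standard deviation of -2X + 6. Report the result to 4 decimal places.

Var(-2X + 6) = (-2)²·4.64 = 18.56
SD(-2X + 6) = √18.56 ≈ 4.3081

4.3081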